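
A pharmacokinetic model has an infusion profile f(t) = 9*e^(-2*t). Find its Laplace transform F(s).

F(s) = 9/(s + 2)

L{9} = 9/s.
By the first shifting theorem, multiplying by e^(-2t) replaces s with s + 2.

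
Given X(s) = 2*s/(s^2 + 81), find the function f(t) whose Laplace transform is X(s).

Since L{cos(9t)} = s/(s^2 + 81), the inverse is cos(9*t), scaled by 2.

f(t) = 2*cos(9*t)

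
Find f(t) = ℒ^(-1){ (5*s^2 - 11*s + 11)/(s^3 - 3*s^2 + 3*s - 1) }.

f(t) = 5*t^2*exp(t)/2 - t*exp(t) + 5*exp(t)

Factor the denominator: s^3 - 3*s^2 + 3*s - 1 = (s - 1)^3.
Partial fraction decomposition gives [5/(s - 1)] + [-1/(s - 1)^2] + [5/(s - 1)^3].
Invert each term: 5/(s - 1) ↔ 5e^(t); -1/(s - 1)^2 ↔ -t·e^(t); 5/(s - 1)^3 ↔ (5/2)t^2·e^(t).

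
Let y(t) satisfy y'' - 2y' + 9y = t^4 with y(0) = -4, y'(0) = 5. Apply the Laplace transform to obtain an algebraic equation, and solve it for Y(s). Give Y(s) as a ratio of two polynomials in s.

Laplace-transform each side.
Using L{y''} = s^2 Y - s·y(0) - y'(0) and L{y'} = sY - y(0), with y(0) = -4, y'(0) = 5, the left side becomes (s^2 - 2*s + 9)Y - (-4*s + 13).
The right side is L{t^4} = 24/s^5.
So (s^2 - 2*s + 9)Y = 24/s^5 + (-4*s + 13).
Solve for Y(s) and write it as one ratio of polynomials.

Y(s) = (-4*s^6 + 13*s^5 + 24)/(s^7 - 2*s^6 + 9*s^5)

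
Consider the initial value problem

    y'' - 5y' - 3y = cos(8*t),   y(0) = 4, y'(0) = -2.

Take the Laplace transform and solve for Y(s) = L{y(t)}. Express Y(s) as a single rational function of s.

Transform both sides with L{·}.
Using L{y''} = s^2 Y - s·y(0) - y'(0) and L{y'} = sY - y(0), with y(0) = 4, y'(0) = -2, the left side becomes (s^2 - 5*s - 3)Y - (4*s - 22).
The right side is L{cos(8*t)} = s/(s^2 + 64).
So (s^2 - 5*s - 3)Y = s/(s^2 + 64) + (4*s - 22).
Solve for Y(s) and write it as one ratio of polynomials.

Y(s) = (4*s^3 - 22*s^2 + 257*s - 1408)/(s^4 - 5*s^3 + 61*s^2 - 320*s - 192)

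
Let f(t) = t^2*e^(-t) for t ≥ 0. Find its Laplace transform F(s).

F(s) = 2/(s + 1)^3

L{t^2} = 2!/s^3 = 2/s^3.
By the first shifting theorem, multiplying by e^(-t) replaces s with s + 1.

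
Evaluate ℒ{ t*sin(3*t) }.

L{sin(3t)} = 3/(s^2 + 9).
Then apply L{t·g(t)} = -d/ds[G(s)] with G(s) = 3/(s^2 + 9):
differentiating 1 time and applying the sign gives 6*s/(s^2 + 9)^2.

6*s/(s^2 + 9)^2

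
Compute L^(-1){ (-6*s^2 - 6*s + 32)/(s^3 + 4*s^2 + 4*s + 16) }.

Factor the denominator: s^3 + 4*s^2 + 4*s + 16 = (s + 4)*(s^2 + 4).
Partial fraction decomposition gives [-2/(s + 4)] + [-4*s/(s^2 + 4)] + [10/(s^2 + 4)].
Invert each term: -2/(s + 4) ↔ -2e^(-4t); -4·s/(s^2 + 4) ↔ -4cos(2t); 5·2/(s^2 + 4) ↔ 5sin(2t).

5*sin(2*t) - 4*cos(2*t) - 2*exp(-4*t)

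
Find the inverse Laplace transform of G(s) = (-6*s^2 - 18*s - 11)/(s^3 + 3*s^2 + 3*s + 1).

Factor the denominator: s^3 + 3*s^2 + 3*s + 1 = (s + 1)^3.
Partial fraction decomposition gives [-6/(s + 1)] + [-6/(s + 1)^2] + [(s + 1)^(-3)].
Invert each term: -6/(s + 1) ↔ -6e^(-t); -6/(s + 1)^2 ↔ -6t·e^(-t); 1/(s + 1)^3 ↔ (1/2)t^2·e^(-t).

t^2*exp(-t)/2 - 6*t*exp(-t) - 6*exp(-t)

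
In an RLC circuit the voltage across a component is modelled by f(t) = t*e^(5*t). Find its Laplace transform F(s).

F(s) = (s - 5)^(-2)

L{t} = 1!/s^2 = 1/s^2.
By the first shifting theorem, multiplying by e^(5t) replaces s with s - 5.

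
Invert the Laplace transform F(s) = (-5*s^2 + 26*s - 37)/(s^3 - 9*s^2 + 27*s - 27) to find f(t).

Factor the denominator: s^3 - 9*s^2 + 27*s - 27 = (s - 3)^3.
Partial fraction decomposition gives [-5/(s - 3)] + [-4/(s - 3)^2] + [-4/(s - 3)^3].
Invert each term: -5/(s - 3) ↔ -5e^(3t); -4/(s - 3)^2 ↔ -4t·e^(3t); -4/(s - 3)^3 ↔ (-2)t^2·e^(3t).

f(t) = -2*t^2*exp(3*t) - 4*t*exp(3*t) - 5*exp(3*t)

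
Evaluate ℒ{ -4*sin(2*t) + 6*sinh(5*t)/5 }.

By linearity of the Laplace transform, transform each term separately.
(-4)·[L{sin(2t)} = 2/(s^2 + 4)]; (6/5)·[L{sinh(5t)} = 5/(s^2 - 25)].

-8/(s^2 + 4) + 6/(s^2 - 25)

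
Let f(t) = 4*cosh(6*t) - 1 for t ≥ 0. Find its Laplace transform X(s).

Apply the Laplace transform termwise.
L{-1} = -1/s; (4)·[L{cosh(6t)} = s/(s^2 - 36)].

X(s) = 4*s/(s^2 - 36) - 1/s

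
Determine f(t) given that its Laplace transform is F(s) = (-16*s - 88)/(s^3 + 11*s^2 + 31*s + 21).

Factor the denominator: s^3 + 11*s^2 + 31*s + 21 = (s + 1)*(s + 3)*(s + 7).
Partial fraction decomposition gives [-6/(s + 1)] + [5/(s + 3)] + [1/(s + 7)].
Invert each term: -6/(s + 1) ↔ -6e^(-t); 5/(s + 3) ↔ 5e^(-3t); 1/(s + 7) ↔ e^(-7t).

f(t) = -6*exp(-t) + 5*exp(-3*t) + exp(-7*t)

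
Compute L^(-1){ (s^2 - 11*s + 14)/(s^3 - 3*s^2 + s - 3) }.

Factor the denominator: s^3 - 3*s^2 + s - 3 = (s - 3)*(s^2 + 1).
Partial fraction decomposition gives [-1/(s - 3)] + [2*s/(s^2 + 1)] + [-5/(s^2 + 1)].
Invert each term: -1/(s - 3) ↔ -e^(3t); 2·s/(s^2 + 1) ↔ 2cos(t); -5·1/(s^2 + 1) ↔ -5sin(t).

-exp(3*t) - 5*sin(t) + 2*cos(t)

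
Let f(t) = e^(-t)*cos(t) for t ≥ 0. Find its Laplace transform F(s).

F(s) = (s + 1)/((s + 1)^2 + 1)

L{cos(t)} = s/(s^2 + 1).
By the first shifting theorem, multiplying by e^(-t) replaces s with s + 1.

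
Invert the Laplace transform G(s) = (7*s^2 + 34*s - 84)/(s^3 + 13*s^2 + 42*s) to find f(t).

Factor the denominator: s^3 + 13*s^2 + 42*s = s*(s + 6)*(s + 7).
Partial fraction decomposition gives [6/(s + 6)] + [3/(s + 7)] + [-2/s].
Invert each term: 6/(s + 6) ↔ 6e^(-6t); 3/(s + 7) ↔ 3e^(-7t); -2/(s - 0) ↔ -2e^(0t).

f(t) = -2 + 6*exp(-6*t) + 3*exp(-7*t)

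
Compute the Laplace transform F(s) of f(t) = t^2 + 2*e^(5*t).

F(s) = 2/(s - 5) + 2/s^3

The transform is linear, so treat each term independently.
L{t^2} = 2!/s^3 = 2/s^3; (2)·[L{e^(5t)} = 1/(s - 5)].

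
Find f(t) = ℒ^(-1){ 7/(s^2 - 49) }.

Since L{sinh(7t)} = 7/(s^2 - 49), the inverse is sinh(7*t).

f(t) = sinh(7*t)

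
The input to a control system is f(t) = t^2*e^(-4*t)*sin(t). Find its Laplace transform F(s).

F(s) = 2*(3*s^2 + 24*s + 47)/(s^2 + 8*s + 17)^3

L{sin(t)} = 1/(s^2 + 1).
Multiplying by e^(-4t) shifts s → s + 4, so L{e^(-4*t)*sin(t)} = 1/((s + 4)^2 + 1).
Then apply L{t^2·g(t)} = (-1)^2 d^2/ds^2[G(s)] with G(s) = 1/((s + 4)^2 + 1):
differentiating 2 times and applying the sign gives 2*(3*s^2 + 24*s + 47)/(s^2 + 8*s + 17)^3.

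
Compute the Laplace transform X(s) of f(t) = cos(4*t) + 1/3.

The transform is linear, so treat each term independently.
L{cos(4t)} = s/(s^2 + 16); L{1/3} = (1/3)/s.

X(s) = s/(s^2 + 16) + 1/(3*s)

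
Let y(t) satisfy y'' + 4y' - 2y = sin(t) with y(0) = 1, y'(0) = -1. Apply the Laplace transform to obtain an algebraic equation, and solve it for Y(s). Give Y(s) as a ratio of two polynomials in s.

Transform both sides with L{·}.
The derivative rules (L{y''} = s^2 Y - s·y(0) - y'(0) and L{y'} = sY - y(0), with y(0) = 1, y'(0) = -1) turn the left side into (s^2 + 4*s - 2)Y - (s + 3).
The right side is L{sin(t)} = 1/(s^2 + 1).
So (s^2 + 4*s - 2)Y = 1/(s^2 + 1) + (s + 3).
Isolate Y and clear denominators.

Y(s) = (s^3 + 3*s^2 + s + 4)/(s^4 + 4*s^3 - s^2 + 4*s - 2)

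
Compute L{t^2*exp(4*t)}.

2/(s - 4)^3

L{e^(4t)} = 1/(s - 4).
Then apply L{t^2·g(t)} = (-1)^2 d^2/ds^2[H(s)] with H(s) = 1/(s - 4):
differentiating 2 times and applying the sign gives 2/(s - 4)^3.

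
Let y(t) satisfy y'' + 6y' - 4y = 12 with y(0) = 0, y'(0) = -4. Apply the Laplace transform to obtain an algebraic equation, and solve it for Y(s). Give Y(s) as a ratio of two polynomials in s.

Laplace-transform each side.
The derivative rules (L{y''} = s^2 Y - s·y(0) - y'(0) and L{y'} = sY - y(0), with y(0) = 0, y'(0) = -4) turn the left side into (s^2 + 6*s - 4)Y - (-4).
The right side is L{12} = 12/s.
So (s^2 + 6*s - 4)Y = 12/s + (-4).
Solve for Y(s) and write it as one ratio of polynomials.

Y(s) = (-4*s + 12)/(s^3 + 6*s^2 - 4*s)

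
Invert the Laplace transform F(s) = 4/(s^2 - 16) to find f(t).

Since L{sinh(4t)} = 4/(s^2 - 16), the inverse is sinh(4*t).

f(t) = sinh(4*t)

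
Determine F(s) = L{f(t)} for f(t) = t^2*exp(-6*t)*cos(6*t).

L{cos(6t)} = s/(s^2 + 36).
Multiplying by e^(-6t) shifts s → s + 6, so L{exp(-6*t)*cos(6*t)} = (s + 6)/((s + 6)^2 + 36).
Then apply L{t^2·g(t)} = (-1)^2 d^2/ds^2[G(s)] with G(s) = (s + 6)/((s + 6)^2 + 36):
differentiating 2 times and applying the sign gives 2*(s + 6)*(s^2 + 12*s - 72)/(s^2 + 12*s + 72)^3.

F(s) = 2*(s + 6)*(s^2 + 12*s - 72)/(s^2 + 12*s + 72)^3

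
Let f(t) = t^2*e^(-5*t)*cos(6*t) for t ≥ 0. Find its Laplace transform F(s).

F(s) = 2*(s + 5)*(s^2 + 10*s - 83)/(s^2 + 10*s + 61)^3

L{cos(6t)} = s/(s^2 + 36).
Multiplying by e^(-5t) shifts s → s + 5, so L{e^(-5*t)*cos(6*t)} = (s + 5)/((s + 5)^2 + 36).
Then apply L{t^2·g(t)} = (-1)^2 d^2/ds^2[G(s)] with G(s) = (s + 5)/((s + 5)^2 + 36):
differentiating 2 times and applying the sign gives 2*(s + 5)*(s^2 + 10*s - 83)/(s^2 + 10*s + 61)^3.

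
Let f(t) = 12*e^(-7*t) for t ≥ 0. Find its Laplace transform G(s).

L{12} = 12/s.
By the first shifting theorem, multiplying by e^(-7t) replaces s with s + 7.

G(s) = 12/(s + 7)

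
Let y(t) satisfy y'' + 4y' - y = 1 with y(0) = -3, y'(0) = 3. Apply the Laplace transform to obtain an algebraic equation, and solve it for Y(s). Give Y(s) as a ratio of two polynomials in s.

Apply the Laplace transform to the equation.
With L{y''} = s^2 Y - s·y(0) - y'(0) and L{y'} = sY - y(0), with y(0) = -3, y'(0) = 3: the LHS transforms to (s^2 + 4*s - 1)Y - (-3*s - 9).
The right side is L{1} = 1/s.
So (s^2 + 4*s - 1)Y = 1/s + (-3*s - 9).
Isolate Y and clear denominators.

Y(s) = (-3*s^2 - 9*s + 1)/(s^3 + 4*s^2 - s)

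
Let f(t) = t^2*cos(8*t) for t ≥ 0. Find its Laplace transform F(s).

F(s) = 2*s*(s^2 - 192)/(s^2 + 64)^3

L{cos(8t)} = s/(s^2 + 64).
Then apply L{t^2·g(t)} = (-1)^2 d^2/ds^2[G(s)] with G(s) = s/(s^2 + 64):
differentiating 2 times and applying the sign gives 2*s*(s^2 - 192)/(s^2 + 64)^3.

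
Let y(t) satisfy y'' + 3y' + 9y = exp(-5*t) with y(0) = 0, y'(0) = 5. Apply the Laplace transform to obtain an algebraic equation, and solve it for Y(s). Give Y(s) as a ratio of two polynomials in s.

Y(s) = (5*s + 26)/(s^3 + 8*s^2 + 24*s + 45)

Take the Laplace transform of both sides.
With L{y''} = s^2 Y - s·y(0) - y'(0) and L{y'} = sY - y(0), with y(0) = 0, y'(0) = 5: the LHS transforms to (s^2 + 3*s + 9)Y - (5).
The right side is L{exp(-5*t)} = 1/(s + 5).
So (s^2 + 3*s + 9)Y = 1/(s + 5) + (5).
Divide through and combine into a single rational function.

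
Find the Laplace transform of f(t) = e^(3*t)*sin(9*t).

L{sin(9t)} = 9/(s^2 + 81).
By the first shifting theorem, multiplying by e^(3t) replaces s with s - 3.

9/((s - 3)^2 + 81)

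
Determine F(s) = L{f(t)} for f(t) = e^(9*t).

L{e^(9t)} = 1/(s - 9).

F(s) = 1/(s - 9)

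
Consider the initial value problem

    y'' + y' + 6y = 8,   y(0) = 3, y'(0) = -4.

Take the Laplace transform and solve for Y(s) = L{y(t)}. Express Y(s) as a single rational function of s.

Y(s) = (3*s^2 - s + 8)/(s^3 + s^2 + 6*s)

Apply the Laplace transform to the equation.
With L{y''} = s^2 Y - s·y(0) - y'(0) and L{y'} = sY - y(0), with y(0) = 3, y'(0) = -4: the LHS transforms to (s^2 + s + 6)Y - (3*s - 1).
The right side is L{8} = 8/s.
So (s^2 + s + 6)Y = 8/s + (3*s - 1).
Isolate Y and clear denominators.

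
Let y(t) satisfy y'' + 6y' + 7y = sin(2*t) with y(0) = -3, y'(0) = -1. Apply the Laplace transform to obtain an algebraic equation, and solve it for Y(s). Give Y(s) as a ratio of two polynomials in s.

Take the Laplace transform of both sides.
With L{y''} = s^2 Y - s·y(0) - y'(0) and L{y'} = sY - y(0), with y(0) = -3, y'(0) = -1: the LHS transforms to (s^2 + 6*s + 7)Y - (-3*s - 19).
The right side is L{sin(2*t)} = 2/(s^2 + 4).
So (s^2 + 6*s + 7)Y = 2/(s^2 + 4) + (-3*s - 19).
Divide through and combine into a single rational function.

Y(s) = (-3*s^3 - 19*s^2 - 12*s - 74)/(s^4 + 6*s^3 + 11*s^2 + 24*s + 28)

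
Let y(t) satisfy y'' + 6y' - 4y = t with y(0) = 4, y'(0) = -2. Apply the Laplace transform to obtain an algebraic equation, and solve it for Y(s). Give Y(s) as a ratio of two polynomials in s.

Y(s) = (4*s^3 + 22*s^2 + 1)/(s^4 + 6*s^3 - 4*s^2)

Take the Laplace transform of both sides.
With L{y''} = s^2 Y - s·y(0) - y'(0) and L{y'} = sY - y(0), with y(0) = 4, y'(0) = -2: the LHS transforms to (s^2 + 6*s - 4)Y - (4*s + 22).
The right side is L{t} = s^(-2).
So (s^2 + 6*s - 4)Y = s^(-2) + (4*s + 22).
Divide through and combine into a single rational function.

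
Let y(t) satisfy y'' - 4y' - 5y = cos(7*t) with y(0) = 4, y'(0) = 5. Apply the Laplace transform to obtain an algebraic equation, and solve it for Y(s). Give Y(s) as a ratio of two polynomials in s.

Y(s) = (4*s^3 - 11*s^2 + 197*s - 539)/(s^4 - 4*s^3 + 44*s^2 - 196*s - 245)

Apply the Laplace transform to the equation.
With L{y''} = s^2 Y - s·y(0) - y'(0) and L{y'} = sY - y(0), with y(0) = 4, y'(0) = 5: the LHS transforms to (s^2 - 4*s - 5)Y - (4*s - 11).
The right side is L{cos(7*t)} = s/(s^2 + 49).
So (s^2 - 4*s - 5)Y = s/(s^2 + 49) + (4*s - 11).
Isolate Y and clear denominators.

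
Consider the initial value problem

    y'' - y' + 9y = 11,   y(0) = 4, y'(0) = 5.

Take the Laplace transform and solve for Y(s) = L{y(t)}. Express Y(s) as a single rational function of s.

Y(s) = (4*s^2 + s + 11)/(s^3 - s^2 + 9*s)

Take the Laplace transform of both sides.
Using L{y''} = s^2 Y - s·y(0) - y'(0) and L{y'} = sY - y(0), with y(0) = 4, y'(0) = 5, the left side becomes (s^2 - s + 9)Y - (4*s + 1).
The right side is L{11} = 11/s.
So (s^2 - s + 9)Y = 11/s + (4*s + 1).
Divide through and combine into a single rational function.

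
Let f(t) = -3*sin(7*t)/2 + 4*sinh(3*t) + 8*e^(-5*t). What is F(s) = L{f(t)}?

Apply the Laplace transform termwise.
(-3/2)·[L{sin(7t)} = 7/(s^2 + 49)]; (8)·[L{e^(-5t)} = 1/(s + 5)]; (4)·[L{sinh(3t)} = 3/(s^2 - 9)].

F(s) = -21/(2*(s^2 + 49)) + 12/(s^2 - 9) + 8/(s + 5)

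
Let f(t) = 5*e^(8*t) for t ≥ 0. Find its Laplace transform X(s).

X(s) = 5/(s - 8)

L{5} = 5/s.
By the first shifting theorem, multiplying by e^(8t) replaces s with s - 8.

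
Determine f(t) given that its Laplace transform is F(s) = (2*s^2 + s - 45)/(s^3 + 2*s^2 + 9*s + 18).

Factor the denominator: s^3 + 2*s^2 + 9*s + 18 = (s + 2)*(s^2 + 9).
Partial fraction decomposition gives [-3/(s + 2)] + [5*s/(s^2 + 9)] + [-9/(s^2 + 9)].
Invert each term: -3/(s + 2) ↔ -3e^(-2t); 5·s/(s^2 + 9) ↔ 5cos(3t); -3·3/(s^2 + 9) ↔ -3sin(3t).

f(t) = -3*sin(3*t) + 5*cos(3*t) - 3*exp(-2*t)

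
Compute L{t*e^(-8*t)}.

(s + 8)^(-2)

L{e^(-8t)} = 1/(s + 8).
Then apply L{t·g(t)} = -d/ds[G(s)] with G(s) = 1/(s + 8):
differentiating 1 time and applying the sign gives (s + 8)^(-2).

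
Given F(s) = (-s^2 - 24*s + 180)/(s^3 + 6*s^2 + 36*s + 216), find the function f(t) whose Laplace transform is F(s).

f(t) = sin(6*t) - 5*cos(6*t) + 4*exp(-6*t)

Factor the denominator: s^3 + 6*s^2 + 36*s + 216 = (s + 6)*(s^2 + 36).
Partial fraction decomposition gives [4/(s + 6)] + [-5*s/(s^2 + 36)] + [6/(s^2 + 36)].
Invert each term: 4/(s + 6) ↔ 4e^(-6t); -5·s/(s^2 + 36) ↔ -5cos(6t); 1·6/(s^2 + 36) ↔ sin(6t).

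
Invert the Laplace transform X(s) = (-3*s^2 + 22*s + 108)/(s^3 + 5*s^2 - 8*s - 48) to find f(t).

f(t) = 4*t*exp(-4*t) + 3*exp(3*t) - 6*exp(-4*t)

Factor the denominator: s^3 + 5*s^2 - 8*s - 48 = (s - 3)*(s + 4)^2.
Partial fraction decomposition gives [-6/(s + 4)] + [4/(s + 4)^2] + [3/(s - 3)].
Invert each term: -6/(s + 4) ↔ -6e^(-4t); 4/(s + 4)^2 ↔ 4t·e^(-4t); 3/(s - 3) ↔ 3e^(3t).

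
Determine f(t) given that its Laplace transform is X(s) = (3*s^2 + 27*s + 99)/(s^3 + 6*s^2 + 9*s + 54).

Factor the denominator: s^3 + 6*s^2 + 9*s + 54 = (s + 6)*(s^2 + 9).
Partial fraction decomposition gives [1/(s + 6)] + [2*s/(s^2 + 9)] + [15/(s^2 + 9)].
Invert each term: 1/(s + 6) ↔ e^(-6t); 2·s/(s^2 + 9) ↔ 2cos(3t); 5·3/(s^2 + 9) ↔ 5sin(3t).

f(t) = 5*sin(3*t) + 2*cos(3*t) + exp(-6*t)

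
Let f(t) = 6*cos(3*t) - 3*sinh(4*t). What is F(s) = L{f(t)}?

The transform is linear, so treat each term independently.
(6)·[L{cos(3t)} = s/(s^2 + 9)]; (-3)·[L{sinh(4t)} = 4/(s^2 - 16)].

F(s) = 6*s/(s^2 + 9) - 12/(s^2 - 16)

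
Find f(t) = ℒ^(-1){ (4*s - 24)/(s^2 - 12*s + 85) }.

Rewrite the denominator: s^2 - 12*s + 85 = (s - 6)^2 + 49.
The form in (s - 6) signals a first-shifting-theorem factor e^(6t).
Since L{cos(7t)} = s/(s^2 + 49), the inverse is e^(6*t)*cos(7*t), scaled by 4.

f(t) = 4*exp(6*t)*cos(7*t)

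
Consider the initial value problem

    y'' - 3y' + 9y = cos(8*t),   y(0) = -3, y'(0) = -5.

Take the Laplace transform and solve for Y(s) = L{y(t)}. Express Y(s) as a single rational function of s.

Take the Laplace transform of both sides.
With L{y''} = s^2 Y - s·y(0) - y'(0) and L{y'} = sY - y(0), with y(0) = -3, y'(0) = -5: the LHS transforms to (s^2 - 3*s + 9)Y - (-3*s + 4).
The right side is L{cos(8*t)} = s/(s^2 + 64).
So (s^2 - 3*s + 9)Y = s/(s^2 + 64) + (-3*s + 4).
Isolate Y and clear denominators.

Y(s) = (-3*s^3 + 4*s^2 - 191*s + 256)/(s^4 - 3*s^3 + 73*s^2 - 192*s + 576)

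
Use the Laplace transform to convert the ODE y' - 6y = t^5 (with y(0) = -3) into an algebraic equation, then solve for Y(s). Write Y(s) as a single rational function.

Y(s) = (-3*s^6 + 120)/(s^7 - 6*s^6)

Laplace-transform each side.
Using L{y'} = sY - y(0) = sY - (-3), the left side becomes (s - 6)Y - (-3).
The right side is L{t^5} = 120/s^6.
So (s - 6)Y = 120/s^6 + (-3).
Divide through and combine into a single rational function.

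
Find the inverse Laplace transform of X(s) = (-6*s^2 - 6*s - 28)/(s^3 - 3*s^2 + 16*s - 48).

Factor the denominator: s^3 - 3*s^2 + 16*s - 48 = (s - 3)*(s^2 + 16).
Partial fraction decomposition gives [-4/(s - 3)] + [-2*s/(s^2 + 16)] + [-12/(s^2 + 16)].
Invert each term: -4/(s - 3) ↔ -4e^(3t); -2·s/(s^2 + 16) ↔ -2cos(4t); -3·4/(s^2 + 16) ↔ -3sin(4t).

-4*exp(3*t) - 3*sin(4*t) - 2*cos(4*t)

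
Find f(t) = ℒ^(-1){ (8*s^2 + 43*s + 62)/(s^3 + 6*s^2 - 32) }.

f(t) = -3*t*exp(-4*t) + 5*exp(2*t) + 3*exp(-4*t)

Factor the denominator: s^3 + 6*s^2 - 32 = (s - 2)*(s + 4)^2.
Partial fraction decomposition gives [3/(s + 4)] + [-3/(s + 4)^2] + [5/(s - 2)].
Invert each term: 3/(s + 4) ↔ 3e^(-4t); -3/(s + 4)^2 ↔ -3t·e^(-4t); 5/(s - 2) ↔ 5e^(2t).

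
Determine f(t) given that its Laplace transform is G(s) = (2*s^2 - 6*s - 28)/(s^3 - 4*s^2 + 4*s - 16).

f(t) = -exp(4*t) + 3*sin(2*t) + 3*cos(2*t)

Factor the denominator: s^3 - 4*s^2 + 4*s - 16 = (s - 4)*(s^2 + 4).
Partial fraction decomposition gives [-1/(s - 4)] + [3*s/(s^2 + 4)] + [6/(s^2 + 4)].
Invert each term: -1/(s - 4) ↔ -e^(4t); 3·s/(s^2 + 4) ↔ 3cos(2t); 3·2/(s^2 + 4) ↔ 3sin(2t).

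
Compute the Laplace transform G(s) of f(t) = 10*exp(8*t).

G(s) = 10/(s - 8)

L{10} = 10/s.
By the first shifting theorem, multiplying by e^(8t) replaces s with s - 8.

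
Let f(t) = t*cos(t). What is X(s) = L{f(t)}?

X(s) = (s - 1)*(s + 1)/(s^2 + 1)^2

L{cos(t)} = s/(s^2 + 1).
Then apply L{t·g(t)} = -d/ds[G(s)] with G(s) = s/(s^2 + 1):
differentiating 1 time and applying the sign gives (s - 1)*(s + 1)/(s^2 + 1)^2.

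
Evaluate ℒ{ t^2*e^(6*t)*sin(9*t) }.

54*(s^2 - 12*s + 9)/(s^2 - 12*s + 117)^3

L{sin(9t)} = 9/(s^2 + 81).
Multiplying by e^(6t) shifts s → s - 6, so L{e^(6*t)*sin(9*t)} = 9/((s - 6)^2 + 81).
Then apply L{t^2·g(t)} = (-1)^2 d^2/ds^2[G(s)] with G(s) = 9/((s - 6)^2 + 81):
differentiating 2 times and applying the sign gives 54*(s^2 - 12*s + 9)/(s^2 - 12*s + 117)^3.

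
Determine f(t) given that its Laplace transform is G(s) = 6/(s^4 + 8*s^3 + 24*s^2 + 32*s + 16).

Rewrite the denominator: s^4 + 8*s^3 + 24*s^2 + 32*s + 16 = (s + 2)^4.
The form in (s + 2) signals a first-shifting-theorem factor e^(-2t).
Since L{t^3} = 3!/s^4 = 6/s^4, the inverse is t^3*e^(-2*t).

f(t) = t^3*exp(-2*t)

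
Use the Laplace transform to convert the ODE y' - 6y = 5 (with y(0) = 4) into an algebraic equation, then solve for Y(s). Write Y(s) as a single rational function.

Laplace-transform each side.
Using L{y'} = sY - y(0) = sY - 4, the left side becomes (s - 6)Y - (4).
The right side is L{5} = 5/s.
So (s - 6)Y = 5/s + (4).
Divide through and combine into a single rational function.

Y(s) = (4*s + 5)/(s^2 - 6*s)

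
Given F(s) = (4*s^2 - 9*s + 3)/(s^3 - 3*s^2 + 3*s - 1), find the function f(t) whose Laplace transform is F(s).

Factor the denominator: s^3 - 3*s^2 + 3*s - 1 = (s - 1)^3.
Partial fraction decomposition gives [4/(s - 1)] + [-1/(s - 1)^2] + [-2/(s - 1)^3].
Invert each term: 4/(s - 1) ↔ 4e^(t); -1/(s - 1)^2 ↔ -t·e^(t); -2/(s - 1)^3 ↔ (-1)t^2·e^(t).

f(t) = -t^2*exp(t) - t*exp(t) + 4*exp(t)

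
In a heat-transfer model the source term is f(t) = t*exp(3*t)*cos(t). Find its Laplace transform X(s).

X(s) = (s - 4)*(s - 2)/(s^2 - 6*s + 10)^2

L{cos(t)} = s/(s^2 + 1).
Multiplying by e^(3t) shifts s → s - 3, so L{exp(3*t)*cos(t)} = (s - 3)/((s - 3)^2 + 1).
Then apply L{t·g(t)} = -d/ds[G(s)] with G(s) = (s - 3)/((s - 3)^2 + 1):
differentiating 1 time and applying the sign gives (s - 4)*(s - 2)/(s^2 - 6*s + 10)^2.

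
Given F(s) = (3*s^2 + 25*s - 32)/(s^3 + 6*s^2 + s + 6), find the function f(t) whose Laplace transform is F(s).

Factor the denominator: s^3 + 6*s^2 + s + 6 = (s + 6)*(s^2 + 1).
Partial fraction decomposition gives [-2/(s + 6)] + [5*s/(s^2 + 1)] + [-5/(s^2 + 1)].
Invert each term: -2/(s + 6) ↔ -2e^(-6t); 5·s/(s^2 + 1) ↔ 5cos(t); -5·1/(s^2 + 1) ↔ -5sin(t).

f(t) = -5*sin(t) + 5*cos(t) - 2*exp(-6*t)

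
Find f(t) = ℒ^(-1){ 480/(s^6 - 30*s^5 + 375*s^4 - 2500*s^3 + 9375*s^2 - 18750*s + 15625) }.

Rewrite the denominator: s^6 - 30*s^5 + 375*s^4 - 2500*s^3 + 9375*s^2 - 18750*s + 15625 = (s - 5)^6.
The form in (s - 5) signals a first-shifting-theorem factor e^(5t).
Since L{t^5} = 5!/s^6 = 120/s^6, the inverse is t^5*e^(5*t), scaled by 4.

f(t) = 4*t^5*exp(5*t)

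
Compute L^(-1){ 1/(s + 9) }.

exp(-9*t)

Since L{e^(-9t)} = 1/(s + 9), the inverse is exp(-9*t).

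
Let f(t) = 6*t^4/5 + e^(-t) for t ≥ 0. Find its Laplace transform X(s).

X(s) = 1/(s + 1) + 144/(5*s^5)

Apply the Laplace transform termwise.
(6/5)·[L{t^4} = 4!/s^5 = 24/s^5]; L{e^(-t)} = 1/(s + 1).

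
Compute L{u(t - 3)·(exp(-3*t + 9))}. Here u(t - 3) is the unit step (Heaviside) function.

exp(-3*s)/(s + 3)

By the second shifting theorem, L{u(t - c)·g(t - c)} = e^(-cs)·G(s) with c = 3 and G(s) = L{g(t)}.
L{e^(-3t)} = 1/(s + 3).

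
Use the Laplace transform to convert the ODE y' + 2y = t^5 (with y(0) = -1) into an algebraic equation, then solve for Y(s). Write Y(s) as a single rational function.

Y(s) = (-s^6 + 120)/(s^7 + 2*s^6)

Laplace-transform each side.
The derivative rules (L{y'} = sY - y(0) = sY - (-1)) turn the left side into (s + 2)Y - (-1).
The right side is L{t^5} = 120/s^6.
So (s + 2)Y = 120/s^6 + (-1).
Divide through and combine into a single rational function.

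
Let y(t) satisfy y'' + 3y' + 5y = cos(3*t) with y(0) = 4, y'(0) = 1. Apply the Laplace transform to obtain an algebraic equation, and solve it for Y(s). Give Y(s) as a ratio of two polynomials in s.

Apply the Laplace transform to the equation.
With L{y''} = s^2 Y - s·y(0) - y'(0) and L{y'} = sY - y(0), with y(0) = 4, y'(0) = 1: the LHS transforms to (s^2 + 3*s + 5)Y - (4*s + 13).
The right side is L{cos(3*t)} = s/(s^2 + 9).
So (s^2 + 3*s + 5)Y = s/(s^2 + 9) + (4*s + 13).
Isolate Y and clear denominators.

Y(s) = (4*s^3 + 13*s^2 + 37*s + 117)/(s^4 + 3*s^3 + 14*s^2 + 27*s + 45)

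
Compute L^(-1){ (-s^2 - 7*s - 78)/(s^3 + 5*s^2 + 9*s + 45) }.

-4*sin(3*t) + cos(3*t) - 2*exp(-5*t)

Factor the denominator: s^3 + 5*s^2 + 9*s + 45 = (s + 5)*(s^2 + 9).
Partial fraction decomposition gives [-2/(s + 5)] + [s/(s^2 + 9)] + [-12/(s^2 + 9)].
Invert each term: -2/(s + 5) ↔ -2e^(-5t); 1·s/(s^2 + 9) ↔ cos(3t); -4·3/(s^2 + 9) ↔ -4sin(3t).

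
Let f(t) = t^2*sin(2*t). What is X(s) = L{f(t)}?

X(s) = 4*(3*s^2 - 4)/(s^2 + 4)^3

L{sin(2t)} = 2/(s^2 + 4).
Then apply L{t^2·g(t)} = (-1)^2 d^2/ds^2[G(s)] with G(s) = 2/(s^2 + 4):
differentiating 2 times and applying the sign gives 4*(3*s^2 - 4)/(s^2 + 4)^3.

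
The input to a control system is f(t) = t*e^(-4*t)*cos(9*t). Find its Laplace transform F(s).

F(s) = (s - 5)*(s + 13)/(s^2 + 8*s + 97)^2

L{cos(9t)} = s/(s^2 + 81).
Multiplying by e^(-4t) shifts s → s + 4, so L{e^(-4*t)*cos(9*t)} = (s + 4)/((s + 4)^2 + 81).
Then apply L{t·g(t)} = -d/ds[G(s)] with G(s) = (s + 4)/((s + 4)^2 + 81):
differentiating 1 time and applying the sign gives (s - 5)*(s + 13)/(s^2 + 8*s + 97)^2.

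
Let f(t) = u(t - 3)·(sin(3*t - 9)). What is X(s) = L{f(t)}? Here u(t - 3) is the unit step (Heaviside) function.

By the second shifting theorem, L{u(t - c)·g(t - c)} = e^(-cs)·G(s) with c = 3 and G(s) = L{g(t)}.
L{sin(3t)} = 3/(s^2 + 9).

X(s) = 3*exp(-3*s)/(s^2 + 9)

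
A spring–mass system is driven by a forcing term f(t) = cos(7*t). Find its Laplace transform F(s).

L{cos(7t)} = s/(s^2 + 49).

F(s) = s/(s^2 + 49)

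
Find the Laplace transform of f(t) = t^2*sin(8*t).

L{sin(8t)} = 8/(s^2 + 64).
Then apply L{t^2·g(t)} = (-1)^2 d^2/ds^2[H(s)] with H(s) = 8/(s^2 + 64):
differentiating 2 times and applying the sign gives 16*(3*s^2 - 64)/(s^2 + 64)^3.

16*(3*s^2 - 64)/(s^2 + 64)^3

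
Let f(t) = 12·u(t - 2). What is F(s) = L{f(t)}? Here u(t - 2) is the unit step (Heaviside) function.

By the second shifting theorem, L{u(t - c)·g(t - c)} = e^(-cs)·G(s) with c = 2 and G(s) = L{g(t)}.
L{12} = 12/s.

F(s) = 12*exp(-2*s)/s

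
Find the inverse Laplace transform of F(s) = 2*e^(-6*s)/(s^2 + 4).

Heaviside(t - 6)*(sin(2*t - 12))

The factor e^(-6s) signals a time shift by c = 6 (second shifting theorem).
L{sin(2t)} = 2/(s^2 + 4), so L^-1{2/(s^2 + 4)} = sin(2*t).
Hence the inverse is u(t - 6) times that function evaluated at t - 6.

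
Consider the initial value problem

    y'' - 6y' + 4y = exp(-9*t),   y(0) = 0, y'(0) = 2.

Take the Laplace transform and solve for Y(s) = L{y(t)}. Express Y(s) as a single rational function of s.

Y(s) = (2*s + 19)/(s^3 + 3*s^2 - 50*s + 36)

Laplace-transform each side.
The derivative rules (L{y''} = s^2 Y - s·y(0) - y'(0) and L{y'} = sY - y(0), with y(0) = 0, y'(0) = 2) turn the left side into (s^2 - 6*s + 4)Y - (2).
The right side is L{exp(-9*t)} = 1/(s + 9).
So (s^2 - 6*s + 4)Y = 1/(s + 9) + (2).
Solve for Y(s) and write it as one ratio of polynomials.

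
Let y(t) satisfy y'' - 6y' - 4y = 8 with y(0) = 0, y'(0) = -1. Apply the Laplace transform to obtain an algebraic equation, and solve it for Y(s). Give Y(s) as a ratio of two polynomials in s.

Transform both sides with L{·}.
With L{y''} = s^2 Y - s·y(0) - y'(0) and L{y'} = sY - y(0), with y(0) = 0, y'(0) = -1: the LHS transforms to (s^2 - 6*s - 4)Y - (-1).
The right side is L{8} = 8/s.
So (s^2 - 6*s - 4)Y = 8/s + (-1).
Divide through and combine into a single rational function.

Y(s) = (-s + 8)/(s^3 - 6*s^2 - 4*s)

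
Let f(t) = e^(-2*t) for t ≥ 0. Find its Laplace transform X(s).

L{e^(-2t)} = 1/(s + 2).

X(s) = 1/(s + 2)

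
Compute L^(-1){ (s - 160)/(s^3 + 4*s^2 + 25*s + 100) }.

-3*sin(5*t) + 4*cos(5*t) - 4*exp(-4*t)

Factor the denominator: s^3 + 4*s^2 + 25*s + 100 = (s + 4)*(s^2 + 25).
Partial fraction decomposition gives [-4/(s + 4)] + [4*s/(s^2 + 25)] + [-15/(s^2 + 25)].
Invert each term: -4/(s + 4) ↔ -4e^(-4t); 4·s/(s^2 + 25) ↔ 4cos(5t); -3·5/(s^2 + 25) ↔ -3sin(5t).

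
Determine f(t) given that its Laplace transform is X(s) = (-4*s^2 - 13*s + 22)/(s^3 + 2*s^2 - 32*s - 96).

f(t) = -t*exp(-4*t) - 2*exp(6*t) - 2*exp(-4*t)

Factor the denominator: s^3 + 2*s^2 - 32*s - 96 = (s - 6)*(s + 4)^2.
Partial fraction decomposition gives [-2/(s + 4)] + [-1/(s + 4)^2] + [-2/(s - 6)].
Invert each term: -2/(s + 4) ↔ -2e^(-4t); -1/(s + 4)^2 ↔ -t·e^(-4t); -2/(s - 6) ↔ -2e^(6t).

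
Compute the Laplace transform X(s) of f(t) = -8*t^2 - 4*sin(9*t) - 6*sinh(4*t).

Apply the Laplace transform termwise.
(-8)·[L{t^2} = 2!/s^3 = 2/s^3]; (-6)·[L{sinh(4t)} = 4/(s^2 - 16)]; (-4)·[L{sin(9t)} = 9/(s^2 + 81)].

X(s) = -36/(s^2 + 81) - 24/(s^2 - 16) - 16/s^3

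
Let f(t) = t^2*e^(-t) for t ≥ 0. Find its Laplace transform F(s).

L{e^(-t)} = 1/(s + 1).
Then apply L{t^2·g(t)} = (-1)^2 d^2/ds^2[G(s)] with G(s) = 1/(s + 1):
differentiating 2 times and applying the sign gives 2/(s + 1)^3.

F(s) = 2/(s + 1)^3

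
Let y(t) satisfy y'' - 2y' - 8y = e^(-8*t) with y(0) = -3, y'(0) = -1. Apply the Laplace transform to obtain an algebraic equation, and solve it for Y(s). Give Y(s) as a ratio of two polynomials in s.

Take the Laplace transform of both sides.
The derivative rules (L{y''} = s^2 Y - s·y(0) - y'(0) and L{y'} = sY - y(0), with y(0) = -3, y'(0) = -1) turn the left side into (s^2 - 2*s - 8)Y - (-3*s + 5).
The right side is L{e^(-8*t)} = 1/(s + 8).
So (s^2 - 2*s - 8)Y = 1/(s + 8) + (-3*s + 5).
Solve for Y(s) and write it as one ratio of polynomials.

Y(s) = (-3*s^2 - 19*s + 41)/(s^3 + 6*s^2 - 24*s - 64)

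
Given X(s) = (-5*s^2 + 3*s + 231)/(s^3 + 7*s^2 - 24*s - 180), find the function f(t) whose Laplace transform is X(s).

Factor the denominator: s^3 + 7*s^2 - 24*s - 180 = (s - 5)*(s + 6)^2.
Partial fraction decomposition gives [-6/(s + 6)] + [-3/(s + 6)^2] + [1/(s - 5)].
Invert each term: -6/(s + 6) ↔ -6e^(-6t); -3/(s + 6)^2 ↔ -3t·e^(-6t); 1/(s - 5) ↔ e^(5t).

f(t) = -3*t*exp(-6*t) + exp(5*t) - 6*exp(-6*t)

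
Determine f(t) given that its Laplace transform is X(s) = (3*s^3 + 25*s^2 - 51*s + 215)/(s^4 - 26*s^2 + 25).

Factor the denominator: s^4 - 26*s^2 + 25 = (s - 5)*(s - 1)*(s + 1)*(s + 5).
Partial fraction decomposition gives [-3/(s + 5)] + [6/(s + 1)] + [-4/(s - 1)] + [4/(s - 5)].
Invert each term: -3/(s + 5) ↔ -3e^(-5t); 6/(s + 1) ↔ 6e^(-t); -4/(s - 1) ↔ -4e^(t); 4/(s - 5) ↔ 4e^(5t).

f(t) = 4*exp(5*t) - 4*exp(t) + 6*exp(-t) - 3*exp(-5*t)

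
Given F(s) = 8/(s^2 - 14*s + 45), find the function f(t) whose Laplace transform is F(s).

f(t) = 4*exp(7*t)*sinh(2*t)

Rewrite the denominator: s^2 - 14*s + 45 = (s - 7)^2 - 4.
The form in (s - 7) signals a first-shifting-theorem factor e^(7t).
Since L{sinh(2t)} = 2/(s^2 - 4), the inverse is exp(7*t)*sinh(2*t), scaled by 4.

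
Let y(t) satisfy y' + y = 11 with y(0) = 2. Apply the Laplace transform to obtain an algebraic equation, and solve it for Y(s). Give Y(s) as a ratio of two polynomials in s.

Take the Laplace transform of both sides.
Using L{y'} = sY - y(0) = sY - 2, the left side becomes (s + 1)Y - (2).
The right side is L{11} = 11/s.
So (s + 1)Y = 11/s + (2).
Solve for Y(s) and write it as one ratio of polynomials.

Y(s) = (2*s + 11)/(s^2 + s)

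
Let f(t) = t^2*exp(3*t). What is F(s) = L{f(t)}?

F(s) = 2/(s - 3)^3

L{e^(3t)} = 1/(s - 3).
Then apply L{t^2·g(t)} = (-1)^2 d^2/ds^2[G(s)] with G(s) = 1/(s - 3):
differentiating 2 times and applying the sign gives 2/(s - 3)^3.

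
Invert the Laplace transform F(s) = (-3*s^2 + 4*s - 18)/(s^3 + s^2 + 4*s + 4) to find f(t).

f(t) = sin(2*t) + 2*cos(2*t) - 5*exp(-t)

Factor the denominator: s^3 + s^2 + 4*s + 4 = (s + 1)*(s^2 + 4).
Partial fraction decomposition gives [-5/(s + 1)] + [2*s/(s^2 + 4)] + [2/(s^2 + 4)].
Invert each term: -5/(s + 1) ↔ -5e^(-t); 2·s/(s^2 + 4) ↔ 2cos(2t); 1·2/(s^2 + 4) ↔ sin(2t).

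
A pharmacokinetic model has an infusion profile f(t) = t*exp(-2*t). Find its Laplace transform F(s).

F(s) = (s + 2)^(-2)

L{e^(-2t)} = 1/(s + 2).
Then apply L{t·g(t)} = -d/ds[G(s)] with G(s) = 1/(s + 2):
differentiating 1 time and applying the sign gives (s + 2)^(-2).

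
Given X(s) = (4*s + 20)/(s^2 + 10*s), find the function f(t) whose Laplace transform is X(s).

f(t) = 4*exp(-5*t)*cosh(5*t)

Rewrite the denominator: s^2 + 10*s = (s + 5)^2 - 25.
The form in (s + 5) signals a first-shifting-theorem factor e^(-5t).
Since L{cosh(5t)} = s/(s^2 - 25), the inverse is e^(-5*t)*cosh(5*t), scaled by 4.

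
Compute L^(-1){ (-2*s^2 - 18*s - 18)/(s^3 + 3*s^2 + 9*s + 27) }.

Factor the denominator: s^3 + 3*s^2 + 9*s + 27 = (s + 3)*(s^2 + 9).
Partial fraction decomposition gives [1/(s + 3)] + [-3*s/(s^2 + 9)] + [-9/(s^2 + 9)].
Invert each term: 1/(s + 3) ↔ e^(-3t); -3·s/(s^2 + 9) ↔ -3cos(3t); -3·3/(s^2 + 9) ↔ -3sin(3t).

-3*sin(3*t) - 3*cos(3*t) + exp(-3*t)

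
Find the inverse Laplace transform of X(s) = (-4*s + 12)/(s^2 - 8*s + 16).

-4*t*exp(4*t) - 4*exp(4*t)

Factor the denominator: s^2 - 8*s + 16 = (s - 4)^2.
Partial fraction decomposition gives [-4/(s - 4)] + [-4/(s - 4)^2].
Invert each term: -4/(s - 4) ↔ -4e^(4t); -4/(s - 4)^2 ↔ -4t·e^(4t).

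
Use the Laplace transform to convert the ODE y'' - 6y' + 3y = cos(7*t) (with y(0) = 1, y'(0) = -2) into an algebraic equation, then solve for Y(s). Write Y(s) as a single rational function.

Transform both sides with L{·}.
Using L{y''} = s^2 Y - s·y(0) - y'(0) and L{y'} = sY - y(0), with y(0) = 1, y'(0) = -2, the left side becomes (s^2 - 6*s + 3)Y - (s - 8).
The right side is L{cos(7*t)} = s/(s^2 + 49).
So (s^2 - 6*s + 3)Y = s/(s^2 + 49) + (s - 8).
Divide through and combine into a single rational function.

Y(s) = (s^3 - 8*s^2 + 50*s - 392)/(s^4 - 6*s^3 + 52*s^2 - 294*s + 147)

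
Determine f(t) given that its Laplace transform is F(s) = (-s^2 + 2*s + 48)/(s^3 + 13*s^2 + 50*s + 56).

f(t) = 4*exp(-2*t) - 4*exp(-4*t) - exp(-7*t)

Factor the denominator: s^3 + 13*s^2 + 50*s + 56 = (s + 2)*(s + 4)*(s + 7).
Partial fraction decomposition gives [-1/(s + 7)] + [-4/(s + 4)] + [4/(s + 2)].
Invert each term: -1/(s + 7) ↔ -e^(-7t); -4/(s + 4) ↔ -4e^(-4t); 4/(s + 2) ↔ 4e^(-2t).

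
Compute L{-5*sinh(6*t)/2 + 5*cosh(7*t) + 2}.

The transform is linear, so treat each term independently.
L{2} = 2/s; (-5/2)·[L{sinh(6t)} = 6/(s^2 - 36)]; (5)·[L{cosh(7t)} = s/(s^2 - 49)].

5*s/(s^2 - 49) - 15/(s^2 - 36) + 2/s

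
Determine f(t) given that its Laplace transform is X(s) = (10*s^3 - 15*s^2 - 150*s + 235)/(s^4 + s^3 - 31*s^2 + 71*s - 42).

Factor the denominator: s^4 + s^3 - 31*s^2 + 71*s - 42 = (s - 3)*(s - 2)*(s - 1)*(s + 7).
Partial fraction decomposition gives [5/(s - 2)] + [4/(s + 7)] + [-4/(s - 3)] + [5/(s - 1)].
Invert each term: 5/(s - 2) ↔ 5e^(2t); 4/(s + 7) ↔ 4e^(-7t); -4/(s - 3) ↔ -4e^(3t); 5/(s - 1) ↔ 5e^(t).

f(t) = -4*exp(3*t) + 5*exp(2*t) + 5*exp(t) + 4*exp(-7*t)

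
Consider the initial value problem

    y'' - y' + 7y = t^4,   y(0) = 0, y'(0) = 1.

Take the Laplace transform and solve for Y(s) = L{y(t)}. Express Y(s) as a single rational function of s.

Y(s) = (s^5 + 24)/(s^7 - s^6 + 7*s^5)

Transform both sides with L{·}.
Using L{y''} = s^2 Y - s·y(0) - y'(0) and L{y'} = sY - y(0), with y(0) = 0, y'(0) = 1, the left side becomes (s^2 - s + 7)Y - (1).
The right side is L{t^4} = 24/s^5.
So (s^2 - s + 7)Y = 24/s^5 + (1).
Solve for Y(s) and write it as one ratio of polynomials.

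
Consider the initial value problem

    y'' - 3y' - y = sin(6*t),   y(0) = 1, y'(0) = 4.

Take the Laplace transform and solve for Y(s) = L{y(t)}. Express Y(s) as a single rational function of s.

Take the Laplace transform of both sides.
With L{y''} = s^2 Y - s·y(0) - y'(0) and L{y'} = sY - y(0), with y(0) = 1, y'(0) = 4: the LHS transforms to (s^2 - 3*s - 1)Y - (s + 1).
The right side is L{sin(6*t)} = 6/(s^2 + 36).
So (s^2 - 3*s - 1)Y = 6/(s^2 + 36) + (s + 1).
Isolate Y and clear denominators.

Y(s) = (s^3 + s^2 + 36*s + 42)/(s^4 - 3*s^3 + 35*s^2 - 108*s - 36)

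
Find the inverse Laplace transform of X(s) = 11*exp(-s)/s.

The factor e^(-s) signals a time shift by c = 1 (second shifting theorem).
L{11} = 11/s, so L^-1{11/s} = 11.
Hence the inverse is u(t - 1) times that function evaluated at t - 1.

Heaviside(t - 1)*(11)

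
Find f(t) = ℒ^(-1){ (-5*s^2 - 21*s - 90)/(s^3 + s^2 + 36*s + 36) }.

Factor the denominator: s^3 + s^2 + 36*s + 36 = (s + 1)*(s^2 + 36).
Partial fraction decomposition gives [-2/(s + 1)] + [-3*s/(s^2 + 36)] + [-18/(s^2 + 36)].
Invert each term: -2/(s + 1) ↔ -2e^(-t); -3·s/(s^2 + 36) ↔ -3cos(6t); -3·6/(s^2 + 36) ↔ -3sin(6t).

f(t) = -3*sin(6*t) - 3*cos(6*t) - 2*exp(-t)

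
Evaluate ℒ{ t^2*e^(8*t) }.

L{e^(8t)} = 1/(s - 8).
Then apply L{t^2·g(t)} = (-1)^2 d^2/ds^2[H(s)] with H(s) = 1/(s - 8):
differentiating 2 times and applying the sign gives 2/(s - 8)^3.

2/(s - 8)^3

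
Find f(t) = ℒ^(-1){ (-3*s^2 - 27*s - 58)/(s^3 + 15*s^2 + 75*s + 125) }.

f(t) = t^2*exp(-5*t) + 3*t*exp(-5*t) - 3*exp(-5*t)

Factor the denominator: s^3 + 15*s^2 + 75*s + 125 = (s + 5)^3.
Partial fraction decomposition gives [-3/(s + 5)] + [3/(s + 5)^2] + [2/(s + 5)^3].
Invert each term: -3/(s + 5) ↔ -3e^(-5t); 3/(s + 5)^2 ↔ 3t·e^(-5t); 2/(s + 5)^3 ↔ (1)t^2·e^(-5t).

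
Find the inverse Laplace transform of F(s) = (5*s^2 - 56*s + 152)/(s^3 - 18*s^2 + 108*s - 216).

-2*t^2*exp(6*t) + 4*t*exp(6*t) + 5*exp(6*t)

Factor the denominator: s^3 - 18*s^2 + 108*s - 216 = (s - 6)^3.
Partial fraction decomposition gives [5/(s - 6)] + [4/(s - 6)^2] + [-4/(s - 6)^3].
Invert each term: 5/(s - 6) ↔ 5e^(6t); 4/(s - 6)^2 ↔ 4t·e^(6t); -4/(s - 6)^3 ↔ (-2)t^2·e^(6t).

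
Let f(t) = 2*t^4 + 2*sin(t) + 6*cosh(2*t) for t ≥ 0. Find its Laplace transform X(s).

The transform is linear, so treat each term independently.
(2)·[L{t^4} = 4!/s^5 = 24/s^5]; (2)·[L{sin(t)} = 1/(s^2 + 1)]; (6)·[L{cosh(2t)} = s/(s^2 - 4)].

X(s) = 6*s/(s^2 - 4) + 2/(s^2 + 1) + 48/s^5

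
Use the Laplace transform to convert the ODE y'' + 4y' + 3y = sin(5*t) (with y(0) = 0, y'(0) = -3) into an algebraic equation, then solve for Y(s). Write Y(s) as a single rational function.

Y(s) = (-3*s^2 - 70)/(s^4 + 4*s^3 + 28*s^2 + 100*s + 75)

Apply the Laplace transform to the equation.
Using L{y''} = s^2 Y - s·y(0) - y'(0) and L{y'} = sY - y(0), with y(0) = 0, y'(0) = -3, the left side becomes (s^2 + 4*s + 3)Y - (-3).
The right side is L{sin(5*t)} = 5/(s^2 + 25).
So (s^2 + 4*s + 3)Y = 5/(s^2 + 25) + (-3).
Isolate Y and clear denominators.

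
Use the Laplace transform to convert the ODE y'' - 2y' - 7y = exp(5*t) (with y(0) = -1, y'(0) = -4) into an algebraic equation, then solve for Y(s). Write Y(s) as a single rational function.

Take the Laplace transform of both sides.
The derivative rules (L{y''} = s^2 Y - s·y(0) - y'(0) and L{y'} = sY - y(0), with y(0) = -1, y'(0) = -4) turn the left side into (s^2 - 2*s - 7)Y - (-s - 2).
The right side is L{exp(5*t)} = 1/(s - 5).
So (s^2 - 2*s - 7)Y = 1/(s - 5) + (-s - 2).
Divide through and combine into a single rational function.

Y(s) = (-s^2 + 3*s + 11)/(s^3 - 7*s^2 + 3*s + 35)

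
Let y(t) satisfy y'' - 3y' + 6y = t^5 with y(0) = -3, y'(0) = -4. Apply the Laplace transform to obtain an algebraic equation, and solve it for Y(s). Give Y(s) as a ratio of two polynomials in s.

Y(s) = (-3*s^7 + 5*s^6 + 120)/(s^8 - 3*s^7 + 6*s^6)

Transform both sides with L{·}.
Using L{y''} = s^2 Y - s·y(0) - y'(0) and L{y'} = sY - y(0), with y(0) = -3, y'(0) = -4, the left side becomes (s^2 - 3*s + 6)Y - (-3*s + 5).
The right side is L{t^5} = 120/s^6.
So (s^2 - 3*s + 6)Y = 120/s^6 + (-3*s + 5).
Solve for Y(s) and write it as one ratio of polynomials.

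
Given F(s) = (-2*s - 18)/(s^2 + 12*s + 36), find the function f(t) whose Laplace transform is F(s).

Factor the denominator: s^2 + 12*s + 36 = (s + 6)^2.
Partial fraction decomposition gives [-2/(s + 6)] + [-6/(s + 6)^2].
Invert each term: -2/(s + 6) ↔ -2e^(-6t); -6/(s + 6)^2 ↔ -6t·e^(-6t).

f(t) = -6*t*exp(-6*t) - 2*exp(-6*t)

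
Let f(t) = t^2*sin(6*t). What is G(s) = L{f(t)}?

G(s) = 36*(s^2 - 12)/(s^2 + 36)^3

L{sin(6t)} = 6/(s^2 + 36).
Then apply L{t^2·g(t)} = (-1)^2 d^2/ds^2[H(s)] with H(s) = 6/(s^2 + 36):
differentiating 2 times and applying the sign gives 36*(s^2 - 12)/(s^2 + 36)^3.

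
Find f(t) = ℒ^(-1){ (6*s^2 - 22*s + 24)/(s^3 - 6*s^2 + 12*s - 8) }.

f(t) = 2*t^2*exp(2*t) + 2*t*exp(2*t) + 6*exp(2*t)

Factor the denominator: s^3 - 6*s^2 + 12*s - 8 = (s - 2)^3.
Partial fraction decomposition gives [6/(s - 2)] + [2/(s - 2)^2] + [4/(s - 2)^3].
Invert each term: 6/(s - 2) ↔ 6e^(2t); 2/(s - 2)^2 ↔ 2t·e^(2t); 4/(s - 2)^3 ↔ (2)t^2·e^(2t).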